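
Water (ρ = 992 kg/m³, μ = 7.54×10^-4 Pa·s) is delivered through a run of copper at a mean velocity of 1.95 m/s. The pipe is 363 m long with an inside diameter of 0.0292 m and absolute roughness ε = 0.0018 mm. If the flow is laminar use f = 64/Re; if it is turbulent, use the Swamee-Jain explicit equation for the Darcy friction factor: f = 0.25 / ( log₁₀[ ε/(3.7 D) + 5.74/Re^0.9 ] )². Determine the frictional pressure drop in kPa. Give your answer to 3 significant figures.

ΔP ≈ 453 kPa

Reynolds number Re = ρVD/μ = 992 · 1.95 · 0.0292 / 0.000754 = 7.491e+04.
Re > 4000 → turbulent. Relative roughness ε/D = 1.8e-06/0.0292 = 6.16e-05. Swamee-Jain: f = 0.25/(log₁₀[6.16e-05/3.7 + 5.74/7.491e+04^0.9])² = 0.25/(log₁₀[1.67e-05 + 0.000235])² = 0.25/(-3.598)² = 0.01931.
Darcy-Weisbach: ΔP = f(L/D)(ρV²/2) = 0.01931·(363/0.0292)·(992·1.95²/2) = 0.01931·1.243e+04·1886 = 4.527e+05 Pa.
ΔP = 4.527e+05 Pa = 453 kPa.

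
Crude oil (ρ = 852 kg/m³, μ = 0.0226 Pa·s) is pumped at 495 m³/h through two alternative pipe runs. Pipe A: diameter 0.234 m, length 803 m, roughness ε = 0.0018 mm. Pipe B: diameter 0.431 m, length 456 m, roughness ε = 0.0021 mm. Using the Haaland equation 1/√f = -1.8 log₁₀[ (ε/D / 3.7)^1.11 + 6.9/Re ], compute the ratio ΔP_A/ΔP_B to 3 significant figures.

ΔP_A/ΔP_B ≈ 32.1

Pipe A: V = Q/A = 0.1375/0.04301 = 3.197 m/s; Re = 2.821e+04; ε/D = 7.69e-06; Haaland → f = 0.02368; ΔP_A = f(L/D)(ρV²/2) = 3.538e+05 Pa.
Pipe B: V = Q/A = 0.1375/0.1459 = 0.9424 m/s; Re = 1.531e+04; ε/D = 4.87e-06; Haaland → f = 0.02757; ΔP_B = f(L/D)(ρV²/2) = 1.104e+04 Pa.
ΔP_A/ΔP_B = 3.538e+05/1.104e+04 = 32.1.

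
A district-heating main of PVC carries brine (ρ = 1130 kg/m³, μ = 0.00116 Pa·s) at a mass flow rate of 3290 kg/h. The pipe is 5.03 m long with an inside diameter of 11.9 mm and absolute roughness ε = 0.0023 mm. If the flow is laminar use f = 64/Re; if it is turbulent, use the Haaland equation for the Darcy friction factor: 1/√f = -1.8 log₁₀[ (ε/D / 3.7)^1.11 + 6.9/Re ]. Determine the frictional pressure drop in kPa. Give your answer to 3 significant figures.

ΔP ≈ 243 kPa

ṁ = 3290 kg/h = 3290/3600 = 0.9139 kg/s.
A = πD²/4 = π(0.0119)²/4 = 0.0001112 m²; mean velocity V = ṁ/(ρA) = 0.9139/(1130 · 0.0001112) = 7.272 m/s.
Reynolds number Re = ρVD/μ = 1130 · 7.272 · 0.0119 / 0.00116 = 8.429e+04.
Re > 4000 → turbulent. Relative roughness ε/D = 2.3e-06/0.0119 = 0.000193. Haaland: 1/√f = -1.8 log₁₀[(0.000193/3.7)^1.11 + 6.9/8.429e+04] = -1.8 log₁₀[1.77e-05 + 8.19e-05] = 7.204, so f = 0.01927.
Darcy-Weisbach: ΔP = f(L/D)(ρV²/2) = 0.01927·(5.03/0.0119)·(1130·7.272²/2) = 0.01927·422.7·2.988e+04 = 2.433e+05 Pa.
ΔP = 2.433e+05 Pa = 243 kPa.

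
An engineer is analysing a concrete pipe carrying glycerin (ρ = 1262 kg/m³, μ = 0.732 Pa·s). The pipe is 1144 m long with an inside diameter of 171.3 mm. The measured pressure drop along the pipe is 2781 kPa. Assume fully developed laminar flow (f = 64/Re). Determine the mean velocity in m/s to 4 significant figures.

For laminar flow, f = 64/Re with Re = ρVD/μ, so Darcy-Weisbach reduces to ΔP = 32μLV/D². Solving for V: V = ΔP·D²/(32μL) = 2.781e+06·(0.1713)²/(32·0.732·1144) = 3.045 m/s.
Check: Re = ρVD/μ = 1262·3.045·0.1713/0.732 = 899.4 < 2300, so the laminar assumption holds.

V ≈ 3.045 m/s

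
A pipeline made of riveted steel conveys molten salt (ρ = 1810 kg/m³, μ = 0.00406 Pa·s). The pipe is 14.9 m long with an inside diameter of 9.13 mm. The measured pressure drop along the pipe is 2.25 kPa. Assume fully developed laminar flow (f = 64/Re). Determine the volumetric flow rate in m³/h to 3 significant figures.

Q ≈ 0.0228 m³/h

For laminar flow, f = 64/Re with Re = ρVD/μ, so Darcy-Weisbach reduces to ΔP = 32μLV/D². Solving for V: V = ΔP·D²/(32μL) = 2250·(0.00913)²/(32·0.00406·14.9) = 0.09689 m/s.
Check: Re = ρVD/μ = 1810·0.09689·0.00913/0.00406 = 394.4 < 2300, so the laminar assumption holds.
Q = V·A = 0.09689·(π/4·0.00913²) = 6.343e-06 m³/s = 0.0228 m³/h.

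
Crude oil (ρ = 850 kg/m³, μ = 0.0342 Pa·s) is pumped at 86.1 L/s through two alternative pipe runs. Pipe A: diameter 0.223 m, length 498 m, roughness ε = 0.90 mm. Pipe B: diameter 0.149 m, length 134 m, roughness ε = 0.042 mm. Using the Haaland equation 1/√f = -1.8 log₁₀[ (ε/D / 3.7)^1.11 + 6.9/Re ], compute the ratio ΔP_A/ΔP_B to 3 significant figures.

ΔP_A/ΔP_B ≈ 0.648

Pipe A: V = Q/A = 0.0861/0.03906 = 2.204 m/s; Re = 1.222e+04; ε/D = 0.00404; Haaland → f = 0.03507; ΔP_A = f(L/D)(ρV²/2) = 1.618e+05 Pa.
Pipe B: V = Q/A = 0.0861/0.01744 = 4.938 m/s; Re = 1.829e+04; ε/D = 0.000282; Haaland → f = 0.0268; ΔP_B = f(L/D)(ρV²/2) = 2.498e+05 Pa.
ΔP_A/ΔP_B = 1.618e+05/2.498e+05 = 0.648.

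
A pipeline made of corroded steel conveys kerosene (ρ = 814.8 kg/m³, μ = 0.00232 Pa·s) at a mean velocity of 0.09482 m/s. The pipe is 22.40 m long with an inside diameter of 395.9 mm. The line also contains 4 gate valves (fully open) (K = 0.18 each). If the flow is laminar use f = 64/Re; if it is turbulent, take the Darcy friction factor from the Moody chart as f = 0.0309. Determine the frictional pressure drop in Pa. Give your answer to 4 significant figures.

Reynolds number Re = ρVD/μ = 814.8 · 0.09482 · 0.3959 / 0.00232 = 1.318e+04.
Re > 4000 → turbulent; use the Moody-chart value f = 0.0309.
Total minor-loss coefficient ΣK = 4·0.18 = 0.72.
ΔP = [f·L/D + ΣK]·(ρV²/2) = [0.0309·22.4/0.3959 + 0.72]·(814.8·0.09482²/2) = [1.748 + 0.72]·3.663 = 9.041 Pa.

ΔP ≈ 9.041 Pa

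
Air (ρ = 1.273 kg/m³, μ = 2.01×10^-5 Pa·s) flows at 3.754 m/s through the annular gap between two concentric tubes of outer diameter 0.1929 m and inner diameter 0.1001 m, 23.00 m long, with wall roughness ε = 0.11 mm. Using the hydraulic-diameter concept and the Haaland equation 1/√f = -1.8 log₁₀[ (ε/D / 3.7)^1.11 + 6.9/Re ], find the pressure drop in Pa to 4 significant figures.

ΔP ≈ 61.08 Pa

Hydraulic diameter D_h = 4A/P = D_o - D_i = 0.1929 - 0.1001 = 0.0928 m.
Re = ρVD_h/μ = 1.273·3.754·0.0928/2.01e-05 = 2.206e+04.
ε/D_h = 0.00011/0.0928 = 0.00119; Haaland gives 1/√f = -1.8 log₁₀[0.000132+0.000313] = 6.033, so f = 0.02747.
ΔP = f(L/D_h)(ρV²/2) = 0.02747·23/0.0928·8.97 = 61.08 Pa.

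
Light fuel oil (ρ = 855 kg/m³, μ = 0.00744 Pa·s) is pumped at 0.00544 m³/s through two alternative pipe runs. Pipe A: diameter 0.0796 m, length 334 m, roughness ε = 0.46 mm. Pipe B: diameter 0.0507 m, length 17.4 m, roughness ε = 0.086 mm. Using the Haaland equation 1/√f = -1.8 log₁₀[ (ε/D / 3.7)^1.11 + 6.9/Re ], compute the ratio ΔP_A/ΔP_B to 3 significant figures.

ΔP_A/ΔP_B ≈ 2.56

Pipe A: V = Q/A = 0.00544/0.004976 = 1.093 m/s; Re = 1e+04; ε/D = 0.00578; Haaland → f = 0.03836; ΔP_A = f(L/D)(ρV²/2) = 8.223e+04 Pa.
Pipe B: V = Q/A = 0.00544/0.002019 = 2.695 m/s; Re = 1.57e+04; ε/D = 0.0017; Haaland → f = 0.03021; ΔP_B = f(L/D)(ρV²/2) = 3.218e+04 Pa.
ΔP_A/ΔP_B = 8.223e+04/3.218e+04 = 2.56.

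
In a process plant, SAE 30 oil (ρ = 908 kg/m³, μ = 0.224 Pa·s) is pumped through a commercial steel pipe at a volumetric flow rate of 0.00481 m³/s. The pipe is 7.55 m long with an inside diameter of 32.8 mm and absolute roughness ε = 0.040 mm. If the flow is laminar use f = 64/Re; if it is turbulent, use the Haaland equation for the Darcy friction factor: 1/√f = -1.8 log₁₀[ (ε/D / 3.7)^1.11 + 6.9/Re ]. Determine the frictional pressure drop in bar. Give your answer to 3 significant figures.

Cross-sectional area A = πD²/4 = π(0.0328)²/4 = 0.000845 m²; mean velocity V = Q/A = 0.00481/0.000845 = 5.693 m/s.
Reynolds number Re = ρVD/μ = 908 · 5.693 · 0.0328 / 0.224 = 756.9.
Re < 2300 → laminar flow, so f = 64/Re = 64/756.9 = 0.08456 (the turbulent correlation is not needed).
Darcy-Weisbach: ΔP = f(L/D)(ρV²/2) = 0.08456·(7.55/0.0328)·(908·5.693²/2) = 0.08456·230.2·1.471e+04 = 2.864e+05 Pa.
ΔP = 2.864e+05 Pa = 2.86 bar.

ΔP ≈ 2.86 bar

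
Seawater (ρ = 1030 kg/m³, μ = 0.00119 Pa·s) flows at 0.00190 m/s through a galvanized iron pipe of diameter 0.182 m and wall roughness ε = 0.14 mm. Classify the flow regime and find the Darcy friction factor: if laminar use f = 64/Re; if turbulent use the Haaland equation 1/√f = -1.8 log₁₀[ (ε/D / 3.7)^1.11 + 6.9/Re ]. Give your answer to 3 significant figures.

f ≈ 0.214

Re = ρVD/μ = 1030·0.0019·0.182/0.00119 = 299.3.
Re < 2300 → laminar, so f = 64/Re = 0.2138 (roughness is irrelevant in laminar flow).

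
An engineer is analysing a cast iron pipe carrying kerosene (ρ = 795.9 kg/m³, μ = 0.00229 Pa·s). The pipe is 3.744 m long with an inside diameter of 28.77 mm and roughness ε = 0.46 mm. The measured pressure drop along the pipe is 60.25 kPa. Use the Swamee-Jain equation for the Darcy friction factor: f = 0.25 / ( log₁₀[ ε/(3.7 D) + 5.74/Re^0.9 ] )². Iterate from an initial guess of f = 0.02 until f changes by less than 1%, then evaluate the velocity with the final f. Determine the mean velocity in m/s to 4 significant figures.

V ≈ 5.030 m/s

Rearranging Darcy-Weisbach: V = √(2·ΔP·D/(f·L·ρ)). With ε/D = 0.00046/0.02877 = 0.016, iterate starting from f = 0.02:
  f = 0.02 → V = √(2·6.025e+04·0.02877/(0.02·3.744·795.9)) = 7.627 m/s; Re = ρVD/μ = 7.626e+04; f → 0.04559
  f = 0.04559 → V = 5.052 m/s; Re = 5.051e+04; f → 0.04597
Converged (Δf/f < 1%). With the final f = 0.04597: V = √(2·6.025e+04·0.02877/(0.04597·3.744·795.9)) = 5.03 m/s.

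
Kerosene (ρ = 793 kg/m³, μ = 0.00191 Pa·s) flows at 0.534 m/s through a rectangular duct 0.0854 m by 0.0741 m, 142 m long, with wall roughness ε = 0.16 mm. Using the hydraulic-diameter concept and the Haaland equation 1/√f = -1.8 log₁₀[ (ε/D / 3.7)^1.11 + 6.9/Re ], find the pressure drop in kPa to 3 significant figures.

Hydraulic diameter D_h = 4A/P = 4·(0.0854·0.0741)/(2·(0.0854+0.0741)) = 0.02531/0.319 = 0.07935 m.
Re = ρVD_h/μ = 793·0.534·0.07935/0.00191 = 1.759e+04.
ε/D_h = 0.00016/0.07935 = 0.00202; Haaland gives 1/√f = -1.8 log₁₀[0.000238+0.000392] = 5.76, so f = 0.03014.
ΔP = f(L/D_h)(ρV²/2) = 0.03014·142/0.07935·113.1 = 6098 Pa.
ΔP = 6.10 kPa.

ΔP ≈ 6.10 kPa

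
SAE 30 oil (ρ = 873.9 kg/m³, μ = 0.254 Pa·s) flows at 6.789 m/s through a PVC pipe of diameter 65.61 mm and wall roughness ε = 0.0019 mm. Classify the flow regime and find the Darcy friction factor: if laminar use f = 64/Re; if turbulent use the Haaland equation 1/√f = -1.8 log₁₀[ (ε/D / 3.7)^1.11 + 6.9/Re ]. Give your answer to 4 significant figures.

Re = ρVD/μ = 873.9·6.789·0.06561/0.254 = 1533.
Re < 2300 → laminar, so f = 64/Re = 0.04176 (roughness is irrelevant in laminar flow).

f ≈ 0.04176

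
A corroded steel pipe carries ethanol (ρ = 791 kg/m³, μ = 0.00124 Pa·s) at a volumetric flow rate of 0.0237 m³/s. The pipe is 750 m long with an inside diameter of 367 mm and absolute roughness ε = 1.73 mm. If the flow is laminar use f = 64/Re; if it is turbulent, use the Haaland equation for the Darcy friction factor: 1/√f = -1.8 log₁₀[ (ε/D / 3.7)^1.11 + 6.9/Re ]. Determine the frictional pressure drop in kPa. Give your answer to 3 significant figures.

Cross-sectional area A = πD²/4 = π(0.367)²/4 = 0.1058 m²; mean velocity V = Q/A = 0.0237/0.1058 = 0.224 m/s.
Reynolds number Re = ρVD/μ = 791 · 0.224 · 0.367 / 0.00124 = 5.245e+04.
Re > 4000 → turbulent. Relative roughness ε/D = 0.00173/0.367 = 0.00471. Haaland: 1/√f = -1.8 log₁₀[(0.00471/3.7)^1.11 + 6.9/5.245e+04] = -1.8 log₁₀[0.000612 + 0.000132] = 5.632, so f = 0.03153.
Darcy-Weisbach: ΔP = f(L/D)(ρV²/2) = 0.03153·(750/0.367)·(791·0.224²/2) = 0.03153·2044·19.85 = 1279 Pa.
ΔP = 1279 Pa = 1.28 kPa.

ΔP ≈ 1.28 kPa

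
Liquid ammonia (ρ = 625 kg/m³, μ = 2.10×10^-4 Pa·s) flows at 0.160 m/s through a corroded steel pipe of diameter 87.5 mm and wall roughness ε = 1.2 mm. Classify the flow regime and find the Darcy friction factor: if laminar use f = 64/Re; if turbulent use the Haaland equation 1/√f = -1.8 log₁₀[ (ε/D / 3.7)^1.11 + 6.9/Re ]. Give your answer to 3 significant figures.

f ≈ 0.0435

Re = ρVD/μ = 625·0.16·0.0875/0.00021 = 4.167e+04.
Re > 4000 → turbulent. ε/D = 0.0012/0.0875 = 0.0137; Haaland: 1/√f = -1.8 log₁₀[0.002 + 0.000166] = 4.795, so f = 0.04349.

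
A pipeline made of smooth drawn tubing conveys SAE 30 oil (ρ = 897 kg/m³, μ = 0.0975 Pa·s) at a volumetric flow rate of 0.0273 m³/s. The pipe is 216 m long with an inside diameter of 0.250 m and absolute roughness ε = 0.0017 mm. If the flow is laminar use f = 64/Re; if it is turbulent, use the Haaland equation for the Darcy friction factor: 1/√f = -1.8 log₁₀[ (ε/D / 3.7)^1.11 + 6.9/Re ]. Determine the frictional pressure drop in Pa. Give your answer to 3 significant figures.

ΔP ≈ 6000 Pa

Cross-sectional area A = πD²/4 = π(0.25)²/4 = 0.04909 m²; mean velocity V = Q/A = 0.0273/0.04909 = 0.5562 m/s.
Reynolds number Re = ρVD/μ = 897 · 0.5562 · 0.25 / 0.0975 = 1279.
Re < 2300 → laminar flow, so f = 64/Re = 64/1279 = 0.05003 (the turbulent correlation is not needed).
Darcy-Weisbach: ΔP = f(L/D)(ρV²/2) = 0.05003·(216/0.25)·(897·0.5562²/2) = 0.05003·864·138.7 = 5997 Pa.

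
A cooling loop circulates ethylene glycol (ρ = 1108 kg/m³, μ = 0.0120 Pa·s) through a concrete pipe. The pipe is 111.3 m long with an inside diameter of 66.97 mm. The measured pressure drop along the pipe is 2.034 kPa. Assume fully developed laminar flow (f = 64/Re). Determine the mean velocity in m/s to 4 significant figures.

V ≈ 0.2134 m/s

For laminar flow, f = 64/Re with Re = ρVD/μ, so Darcy-Weisbach reduces to ΔP = 32μLV/D². Solving for V: V = ΔP·D²/(32μL) = 2034·(0.06697)²/(32·0.012·111.3) = 0.2134 m/s.
Check: Re = ρVD/μ = 1108·0.2134·0.06697/0.012 = 1320 < 2300, so the laminar assumption holds.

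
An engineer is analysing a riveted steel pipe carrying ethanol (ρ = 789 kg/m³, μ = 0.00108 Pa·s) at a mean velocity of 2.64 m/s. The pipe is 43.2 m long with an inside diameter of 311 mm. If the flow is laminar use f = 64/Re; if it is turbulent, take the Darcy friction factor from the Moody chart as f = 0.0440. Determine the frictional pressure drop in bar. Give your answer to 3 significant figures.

ΔP ≈ 0.168 bar

Reynolds number Re = ρVD/μ = 789 · 2.64 · 0.311 / 0.00108 = 5.998e+05.
Re > 4000 → turbulent; use the Moody-chart value f = 0.0440.
Darcy-Weisbach: ΔP = f(L/D)(ρV²/2) = 0.044·(43.2/0.311)·(789·2.64²/2) = 0.044·138.9·2750 = 1.68e+04 Pa.
ΔP = 1.68e+04 Pa = 0.168 bar.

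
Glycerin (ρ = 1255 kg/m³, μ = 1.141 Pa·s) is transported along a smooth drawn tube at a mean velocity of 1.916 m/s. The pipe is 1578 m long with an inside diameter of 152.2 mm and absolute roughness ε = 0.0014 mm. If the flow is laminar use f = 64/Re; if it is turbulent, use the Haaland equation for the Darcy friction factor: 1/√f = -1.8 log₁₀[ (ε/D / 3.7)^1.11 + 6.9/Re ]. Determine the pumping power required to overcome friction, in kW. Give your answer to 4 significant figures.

Reynolds number Re = ρVD/μ = 1255 · 1.916 · 0.1522 / 1.14 = 320.8.
Re < 2300 → laminar flow, so f = 64/Re = 64/320.8 = 0.1995 (the turbulent correlation is not needed).
Darcy-Weisbach: ΔP = f(L/D)(ρV²/2) = 0.1995·(1578/0.1522)·(1255·1.916²/2) = 0.1995·1.037e+04·2304 = 4.766e+06 Pa.
Q = V·A = 1.916·0.01819 = 0.03486 m³/s.
Pumping power P = QΔP = 0.03486·4.766e+06 = 166120 W = 166.1 kW.

P ≈ 166.1 kW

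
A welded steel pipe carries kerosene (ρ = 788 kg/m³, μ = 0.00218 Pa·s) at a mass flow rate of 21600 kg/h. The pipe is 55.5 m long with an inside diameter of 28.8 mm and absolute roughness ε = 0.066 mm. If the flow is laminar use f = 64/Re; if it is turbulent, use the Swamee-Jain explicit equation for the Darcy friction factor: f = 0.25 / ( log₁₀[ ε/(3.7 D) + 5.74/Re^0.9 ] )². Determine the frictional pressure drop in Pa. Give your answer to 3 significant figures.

ṁ = 21600 kg/h = 21600/3600 = 6 kg/s.
A = πD²/4 = π(0.0288)²/4 = 0.0006514 m²; mean velocity V = ṁ/(ρA) = 6/(788 · 0.0006514) = 11.69 m/s.
Reynolds number Re = ρVD/μ = 788 · 11.69 · 0.0288 / 0.00218 = 1.217e+05.
Re > 4000 → turbulent. Relative roughness ε/D = 6.6e-05/0.0288 = 0.00229. Swamee-Jain: f = 0.25/(log₁₀[0.00229/3.7 + 5.74/1.217e+05^0.9])² = 0.25/(log₁₀[0.000619 + 0.000152])² = 0.25/(-3.113)² = 0.0258.
Darcy-Weisbach: ΔP = f(L/D)(ρV²/2) = 0.0258·(55.5/0.0288)·(788·11.69²/2) = 0.0258·1927·5.383e+04 = 2.677e+06 Pa.

ΔP ≈ 2.68×10^6 Pa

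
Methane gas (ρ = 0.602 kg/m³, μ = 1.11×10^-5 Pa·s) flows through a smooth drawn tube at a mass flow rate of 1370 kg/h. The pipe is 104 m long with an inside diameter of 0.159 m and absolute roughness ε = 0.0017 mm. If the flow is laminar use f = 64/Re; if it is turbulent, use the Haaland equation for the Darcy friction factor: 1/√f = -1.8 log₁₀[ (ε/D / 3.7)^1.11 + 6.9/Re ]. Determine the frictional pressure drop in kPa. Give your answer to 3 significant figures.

ΔP ≈ 2.93 kPa

ṁ = 1370 kg/h = 1370/3600 = 0.3806 kg/s.
A = πD²/4 = π(0.159)²/4 = 0.01986 m²; mean velocity V = ṁ/(ρA) = 0.3806/(0.602 · 0.01986) = 31.84 m/s.
Reynolds number Re = ρVD/μ = 0.602 · 31.84 · 0.159 / 1.11e-05 = 2.745e+05.
Re > 4000 → turbulent. Relative roughness ε/D = 1.7e-06/0.159 = 1.07e-05. Haaland: 1/√f = -1.8 log₁₀[(1.07e-05/3.7)^1.11 + 6.9/2.745e+05] = -1.8 log₁₀[7.1e-07 + 2.51e-05] = 8.258, so f = 0.01466.
Darcy-Weisbach: ΔP = f(L/D)(ρV²/2) = 0.01466·(104/0.159)·(0.602·31.84²/2) = 0.01466·654.1·305.1 = 2927 Pa.
ΔP = 2927 Pa = 2.93 kPa.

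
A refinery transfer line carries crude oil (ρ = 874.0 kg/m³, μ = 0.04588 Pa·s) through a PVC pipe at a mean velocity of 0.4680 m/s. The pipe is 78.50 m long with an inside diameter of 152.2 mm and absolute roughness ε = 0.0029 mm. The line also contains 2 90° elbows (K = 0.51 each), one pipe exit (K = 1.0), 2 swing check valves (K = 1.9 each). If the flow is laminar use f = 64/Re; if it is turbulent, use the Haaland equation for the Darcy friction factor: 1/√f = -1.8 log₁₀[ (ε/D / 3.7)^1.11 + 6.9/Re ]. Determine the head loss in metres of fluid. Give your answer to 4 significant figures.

Reynolds number Re = ρVD/μ = 874 · 0.468 · 0.1522 / 0.0459 = 1357.
Re < 2300 → laminar flow, so f = 64/Re = 64/1357 = 0.04717 (the turbulent correlation is not needed).
Total minor-loss coefficient ΣK = 2·0.51 + 1·1 + 2·1.9 = 5.82.
ΔP = [f·L/D + ΣK]·(ρV²/2) = [0.04717·78.5/0.1522 + 5.82]·(874·0.468²/2) = [24.33 + 5.82]·95.71 = 2885 Pa.
Head loss h_f = ΔP/(ρg) = 2885/(874·9.81) = 0.3365 m.

h_f ≈ 0.3365 m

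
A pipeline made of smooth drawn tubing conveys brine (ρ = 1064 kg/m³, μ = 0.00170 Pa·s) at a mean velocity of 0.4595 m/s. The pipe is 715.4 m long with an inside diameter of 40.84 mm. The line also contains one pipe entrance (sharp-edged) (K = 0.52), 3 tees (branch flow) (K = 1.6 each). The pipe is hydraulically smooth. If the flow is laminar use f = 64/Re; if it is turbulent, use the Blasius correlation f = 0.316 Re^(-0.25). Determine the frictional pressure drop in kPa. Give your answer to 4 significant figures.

ΔP ≈ 60.32 kPa

Reynolds number Re = ρVD/μ = 1064 · 0.4595 · 0.04084 / 0.0017 = 1.175e+04.
Re > 4000 → turbulent. Smooth-pipe (Blasius): f = 0.316 Re^(-0.25) = 0.316/(1.175e+04)^0.25 = 0.03035.
Total minor-loss coefficient ΣK = 1·0.52 + 3·1.6 = 5.32.
ΔP = [f·L/D + ΣK]·(ρV²/2) = [0.03035·715.4/0.04084 + 5.32]·(1064·0.4595²/2) = [531.7 + 5.32]·112.3 = 6.032e+04 Pa.
ΔP = 6.032e+04 Pa = 60.32 kPa.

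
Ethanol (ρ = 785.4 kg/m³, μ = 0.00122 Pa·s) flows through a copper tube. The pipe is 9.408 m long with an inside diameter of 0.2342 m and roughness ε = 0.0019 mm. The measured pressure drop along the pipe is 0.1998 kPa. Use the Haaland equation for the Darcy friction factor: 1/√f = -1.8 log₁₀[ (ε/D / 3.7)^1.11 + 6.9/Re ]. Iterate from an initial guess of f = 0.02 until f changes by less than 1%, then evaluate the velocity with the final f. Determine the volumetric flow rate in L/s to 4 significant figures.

Q ≈ 37.28 L/s

Rearranging Darcy-Weisbach: V = √(2·ΔP·D/(f·L·ρ)). With ε/D = 1.9e-06/0.2342 = 8.11e-06, iterate starting from f = 0.02:
  f = 0.02 → V = √(2·199.8·0.2342/(0.02·9.408·785.4)) = 0.7958 m/s; Re = ρVD/μ = 1.2e+05; f → 0.0172
  f = 0.0172 → V = 0.8582 m/s; Re = 1.294e+05; f → 0.01694
  f = 0.01694 → V = 0.8648 m/s; Re = 1.304e+05; f → 0.01691
Converged (Δf/f < 1%). With the final f = 0.01691: V = √(2·199.8·0.2342/(0.01691·9.408·785.4)) = 0.8654 m/s.
Q = V·A = 0.8654·(π/4·0.2342²) = 0.03728 m³/s = 37.28 L/s.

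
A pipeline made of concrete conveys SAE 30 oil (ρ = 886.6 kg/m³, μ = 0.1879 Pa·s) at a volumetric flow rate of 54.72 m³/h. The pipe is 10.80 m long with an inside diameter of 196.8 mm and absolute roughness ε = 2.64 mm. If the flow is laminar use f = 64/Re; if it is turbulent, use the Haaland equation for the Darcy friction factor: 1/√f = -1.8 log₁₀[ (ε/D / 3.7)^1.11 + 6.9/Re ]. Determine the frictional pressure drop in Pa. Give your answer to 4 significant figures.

ΔP ≈ 837.8 Pa

Q = 54.72 m³/h = 54.72/3600 = 0.0152 m³/s.
Cross-sectional area A = πD²/4 = π(0.1968)²/4 = 0.03042 m²; mean velocity V = Q/A = 0.0152/0.03042 = 0.4997 m/s.
Reynolds number Re = ρVD/μ = 886.6 · 0.4997 · 0.1968 / 0.188 = 464.
Re < 2300 → laminar flow, so f = 64/Re = 64/464 = 0.1379 (the turbulent correlation is not needed).
Darcy-Weisbach: ΔP = f(L/D)(ρV²/2) = 0.1379·(10.8/0.1968)·(886.6·0.4997²/2) = 0.1379·54.88·110.7 = 837.8 Pa.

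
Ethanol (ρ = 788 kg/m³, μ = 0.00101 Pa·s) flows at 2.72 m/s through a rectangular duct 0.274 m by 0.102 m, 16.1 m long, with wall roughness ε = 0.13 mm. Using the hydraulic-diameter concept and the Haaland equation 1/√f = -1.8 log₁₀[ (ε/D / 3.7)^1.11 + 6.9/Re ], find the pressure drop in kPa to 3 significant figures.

Hydraulic diameter D_h = 4A/P = 4·(0.274·0.102)/(2·(0.274+0.102)) = 0.1118/0.752 = 0.1487 m.
Re = ρVD_h/μ = 788·2.72·0.1487/0.00101 = 3.155e+05.
ε/D_h = 0.00013/0.1487 = 0.000874; Haaland gives 1/√f = -1.8 log₁₀[9.43e-05+2.19e-05] = 7.083, so f = 0.01993.
ΔP = f(L/D_h)(ρV²/2) = 0.01993·16.1/0.1487·2915 = 6293 Pa.
ΔP = 6.29 kPa.

ΔP ≈ 6.29 kPa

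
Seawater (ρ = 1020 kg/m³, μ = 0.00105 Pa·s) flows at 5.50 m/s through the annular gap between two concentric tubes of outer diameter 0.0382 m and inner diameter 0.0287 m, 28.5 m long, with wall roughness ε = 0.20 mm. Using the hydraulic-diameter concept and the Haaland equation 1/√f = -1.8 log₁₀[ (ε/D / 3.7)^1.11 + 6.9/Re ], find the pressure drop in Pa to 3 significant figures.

Hydraulic diameter D_h = 4A/P = D_o - D_i = 0.0382 - 0.0287 = 0.0095 m.
Re = ρVD_h/μ = 1020·5.5·0.0095/0.00105 = 5.076e+04.
ε/D_h = 0.0002/0.0095 = 0.0211; Haaland gives 1/√f = -1.8 log₁₀[0.00322+0.000136] = 4.453, so f = 0.05043.
ΔP = f(L/D_h)(ρV²/2) = 0.05043·28.5/0.0095·1.543e+04 = 2.334e+06 Pa.

ΔP ≈ 2.33×10^6 Pa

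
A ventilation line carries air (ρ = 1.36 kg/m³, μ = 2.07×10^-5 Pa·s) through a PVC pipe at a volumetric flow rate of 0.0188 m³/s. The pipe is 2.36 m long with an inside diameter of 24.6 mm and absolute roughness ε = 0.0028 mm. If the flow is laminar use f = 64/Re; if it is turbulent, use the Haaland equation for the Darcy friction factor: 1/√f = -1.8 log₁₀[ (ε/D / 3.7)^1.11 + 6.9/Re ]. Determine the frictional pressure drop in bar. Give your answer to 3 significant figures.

Cross-sectional area A = πD²/4 = π(0.0246)²/4 = 0.0004753 m²; mean velocity V = Q/A = 0.0188/0.0004753 = 39.55 m/s.
Reynolds number Re = ρVD/μ = 1.36 · 39.55 · 0.0246 / 2.07e-05 = 6.393e+04.
Re > 4000 → turbulent. Relative roughness ε/D = 2.8e-06/0.0246 = 0.000114. Haaland: 1/√f = -1.8 log₁₀[(0.000114/3.7)^1.11 + 6.9/6.393e+04] = -1.8 log₁₀[9.81e-06 + 0.000108] = 7.072, so f = 0.01999.
Darcy-Weisbach: ΔP = f(L/D)(ρV²/2) = 0.01999·(2.36/0.0246)·(1.36·39.55²/2) = 0.01999·95.93·1064 = 2041 Pa.
ΔP = 2041 Pa = 0.0204 bar.

ΔP ≈ 0.0204 bar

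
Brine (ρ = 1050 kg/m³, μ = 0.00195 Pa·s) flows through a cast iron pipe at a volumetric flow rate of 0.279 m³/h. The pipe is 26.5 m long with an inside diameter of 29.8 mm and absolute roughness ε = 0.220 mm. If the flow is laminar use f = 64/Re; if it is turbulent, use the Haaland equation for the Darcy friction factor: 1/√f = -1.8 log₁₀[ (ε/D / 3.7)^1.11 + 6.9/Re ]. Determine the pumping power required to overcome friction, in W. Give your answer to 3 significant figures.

Q = 0.279 m³/h = 0.279/3600 = 7.75e-05 m³/s.
Cross-sectional area A = πD²/4 = π(0.0298)²/4 = 0.0006975 m²; mean velocity V = Q/A = 7.75e-05/0.0006975 = 0.1111 m/s.
Reynolds number Re = ρVD/μ = 1050 · 0.1111 · 0.0298 / 0.00195 = 1783.
Re < 2300 → laminar flow, so f = 64/Re = 64/1783 = 0.03589 (the turbulent correlation is not needed).
Darcy-Weisbach: ΔP = f(L/D)(ρV²/2) = 0.03589·(26.5/0.0298)·(1050·0.1111²/2) = 0.03589·889.3·6.482 = 206.9 Pa.
Pumping power P = QΔP = 7.75e-05·206.9 = 0.01604 W = 0.0160 W.

P ≈ 0.0160 W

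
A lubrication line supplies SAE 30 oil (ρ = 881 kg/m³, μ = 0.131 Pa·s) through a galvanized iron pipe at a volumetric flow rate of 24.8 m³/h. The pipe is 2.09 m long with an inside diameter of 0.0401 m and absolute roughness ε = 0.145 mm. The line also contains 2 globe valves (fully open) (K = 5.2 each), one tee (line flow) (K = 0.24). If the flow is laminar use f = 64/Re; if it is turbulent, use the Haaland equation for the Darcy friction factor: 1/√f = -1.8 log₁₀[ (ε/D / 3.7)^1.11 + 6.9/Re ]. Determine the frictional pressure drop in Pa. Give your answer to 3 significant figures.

Q = 24.8 m³/h = 24.8/3600 = 0.006889 m³/s.
Cross-sectional area A = πD²/4 = π(0.0401)²/4 = 0.001263 m²; mean velocity V = Q/A = 0.006889/0.001263 = 5.455 m/s.
Reynolds number Re = ρVD/μ = 881 · 5.455 · 0.0401 / 0.131 = 1471.
Re < 2300 → laminar flow, so f = 64/Re = 64/1471 = 0.04351 (the turbulent correlation is not needed).
Total minor-loss coefficient ΣK = 2·5.2 + 1·0.24 = 10.6.
ΔP = [f·L/D + ΣK]·(ρV²/2) = [0.04351·2.09/0.0401 + 10.6]·(881·5.455²/2) = [2.268 + 10.6]·1.311e+04 = 1.692e+05 Pa.

ΔP ≈ 169000 Pa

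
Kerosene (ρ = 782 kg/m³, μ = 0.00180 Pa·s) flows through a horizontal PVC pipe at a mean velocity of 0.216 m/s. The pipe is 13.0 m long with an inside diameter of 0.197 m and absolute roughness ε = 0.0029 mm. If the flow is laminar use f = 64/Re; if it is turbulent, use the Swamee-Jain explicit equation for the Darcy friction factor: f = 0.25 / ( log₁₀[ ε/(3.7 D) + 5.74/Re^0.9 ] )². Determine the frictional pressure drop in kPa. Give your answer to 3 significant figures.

Reynolds number Re = ρVD/μ = 782 · 0.216 · 0.197 / 0.0018 = 1.849e+04.
Re > 4000 → turbulent. Relative roughness ε/D = 2.9e-06/0.197 = 1.47e-05. Swamee-Jain: f = 0.25/(log₁₀[1.47e-05/3.7 + 5.74/1.849e+04^0.9])² = 0.25/(log₁₀[3.98e-06 + 0.000829])² = 0.25/(-3.079)² = 0.02637.
Darcy-Weisbach: ΔP = f(L/D)(ρV²/2) = 0.02637·(13/0.197)·(782·0.216²/2) = 0.02637·65.99·18.24 = 31.74 Pa.
ΔP = 31.74 Pa = 0.0317 kPa.

ΔP ≈ 0.0317 kPa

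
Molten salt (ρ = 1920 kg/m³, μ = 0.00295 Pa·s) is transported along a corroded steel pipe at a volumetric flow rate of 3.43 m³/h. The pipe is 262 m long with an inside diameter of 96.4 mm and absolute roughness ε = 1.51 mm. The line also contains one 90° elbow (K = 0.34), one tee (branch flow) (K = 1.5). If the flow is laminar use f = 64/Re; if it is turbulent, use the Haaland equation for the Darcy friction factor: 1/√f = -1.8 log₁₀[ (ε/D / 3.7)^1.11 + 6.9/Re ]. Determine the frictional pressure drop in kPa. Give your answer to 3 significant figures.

ΔP ≈ 2.23 kPa

Q = 3.43 m³/h = 3.43/3600 = 0.0009528 m³/s.
Cross-sectional area A = πD²/4 = π(0.0964)²/4 = 0.007299 m²; mean velocity V = Q/A = 0.0009528/0.007299 = 0.1305 m/s.
Reynolds number Re = ρVD/μ = 1920 · 0.1305 · 0.0964 / 0.00295 = 8190.
Re > 4000 → turbulent. Relative roughness ε/D = 0.00151/0.0964 = 0.0157. Haaland: 1/√f = -1.8 log₁₀[(0.0157/3.7)^1.11 + 6.9/8190] = -1.8 log₁₀[0.00232 + 0.000842] = 4.5, so f = 0.04939.
Total minor-loss coefficient ΣK = 1·0.34 + 1·1.5 = 1.84.
ΔP = [f·L/D + ΣK]·(ρV²/2) = [0.04939·262/0.0964 + 1.84]·(1920·0.1305²/2) = [134.2 + 1.84]·16.36 = 2226 Pa.
ΔP = 2226 Pa = 2.23 kPa.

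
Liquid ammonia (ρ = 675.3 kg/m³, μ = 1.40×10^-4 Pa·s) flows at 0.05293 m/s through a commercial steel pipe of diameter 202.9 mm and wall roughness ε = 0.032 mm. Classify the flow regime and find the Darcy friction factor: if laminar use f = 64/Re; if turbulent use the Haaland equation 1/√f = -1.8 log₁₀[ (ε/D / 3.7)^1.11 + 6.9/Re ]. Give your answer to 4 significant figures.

Re = ρVD/μ = 675.3·0.05293·0.2029/0.00014 = 5.18e+04.
Re > 4000 → turbulent. ε/D = 3.2e-05/0.2029 = 0.000158; Haaland: 1/√f = -1.8 log₁₀[1.41e-05 + 0.000133] = 6.897, so f = 0.02102.

f ≈ 0.02102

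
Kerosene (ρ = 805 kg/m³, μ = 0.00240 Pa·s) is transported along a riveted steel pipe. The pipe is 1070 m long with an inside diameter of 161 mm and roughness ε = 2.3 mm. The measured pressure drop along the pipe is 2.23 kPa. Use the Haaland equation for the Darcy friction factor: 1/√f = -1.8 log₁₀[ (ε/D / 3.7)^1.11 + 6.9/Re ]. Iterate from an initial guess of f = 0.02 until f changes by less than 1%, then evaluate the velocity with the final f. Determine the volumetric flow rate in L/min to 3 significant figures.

Rearranging Darcy-Weisbach: V = √(2·ΔP·D/(f·L·ρ)). With ε/D = 0.0023/0.161 = 0.0143, iterate starting from f = 0.02:
  f = 0.02 → V = √(2·2230·0.161/(0.02·1070·805)) = 0.2042 m/s; Re = ρVD/μ = 1.103e+04; f → 0.0469
  f = 0.0469 → V = 0.1333 m/s; Re = 7200; f → 0.04879
  f = 0.04879 → V = 0.1307 m/s; Re = 7059; f → 0.04889
Converged (Δf/f < 1%). With the final f = 0.04889: V = √(2·2230·0.161/(0.04889·1070·805)) = 0.1306 m/s.
Q = V·A = 0.1306·(π/4·0.161²) = 0.002658 m³/s = 159 L/min.

Q ≈ 159 L/min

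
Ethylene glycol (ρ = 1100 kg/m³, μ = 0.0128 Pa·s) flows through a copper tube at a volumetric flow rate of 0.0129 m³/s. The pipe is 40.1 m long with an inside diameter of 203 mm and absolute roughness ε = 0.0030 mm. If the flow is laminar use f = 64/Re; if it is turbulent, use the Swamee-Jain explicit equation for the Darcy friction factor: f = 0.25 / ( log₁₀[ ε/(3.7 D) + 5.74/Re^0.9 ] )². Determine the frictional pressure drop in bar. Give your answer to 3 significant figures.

ΔP ≈ 0.00593 bar

Cross-sectional area A = πD²/4 = π(0.203)²/4 = 0.03237 m²; mean velocity V = Q/A = 0.0129/0.03237 = 0.3986 m/s.
Reynolds number Re = ρVD/μ = 1100 · 0.3986 · 0.203 / 0.0128 = 6953.
Re > 4000 → turbulent. Relative roughness ε/D = 3e-06/0.203 = 1.48e-05. Swamee-Jain: f = 0.25/(log₁₀[1.48e-05/3.7 + 5.74/6953^0.9])² = 0.25/(log₁₀[3.99e-06 + 0.002])² = 0.25/(-2.698)² = 0.03434.
Darcy-Weisbach: ΔP = f(L/D)(ρV²/2) = 0.03434·(40.1/0.203)·(1100·0.3986²/2) = 0.03434·197.5·87.37 = 592.7 Pa.
ΔP = 592.7 Pa = 0.00593 bar.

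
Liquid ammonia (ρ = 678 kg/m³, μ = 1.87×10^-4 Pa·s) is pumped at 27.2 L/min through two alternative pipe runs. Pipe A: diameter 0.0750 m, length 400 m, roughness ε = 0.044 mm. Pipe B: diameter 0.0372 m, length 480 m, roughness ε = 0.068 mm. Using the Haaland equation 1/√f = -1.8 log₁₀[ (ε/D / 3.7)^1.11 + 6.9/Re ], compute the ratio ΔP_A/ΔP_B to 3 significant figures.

Pipe A: V = Q/A = 0.0004533/0.004418 = 0.1026 m/s; Re = 2.79e+04; ε/D = 0.000587; Haaland → f = 0.02503; ΔP_A = f(L/D)(ρV²/2) = 476.5 Pa.
Pipe B: V = Q/A = 0.0004533/0.001087 = 0.4171 m/s; Re = 5.626e+04; ε/D = 0.00183; Haaland → f = 0.02559; ΔP_B = f(L/D)(ρV²/2) = 1.947e+04 Pa.
ΔP_A/ΔP_B = 476.5/1.947e+04 = 0.0245.

ΔP_A/ΔP_B ≈ 0.0245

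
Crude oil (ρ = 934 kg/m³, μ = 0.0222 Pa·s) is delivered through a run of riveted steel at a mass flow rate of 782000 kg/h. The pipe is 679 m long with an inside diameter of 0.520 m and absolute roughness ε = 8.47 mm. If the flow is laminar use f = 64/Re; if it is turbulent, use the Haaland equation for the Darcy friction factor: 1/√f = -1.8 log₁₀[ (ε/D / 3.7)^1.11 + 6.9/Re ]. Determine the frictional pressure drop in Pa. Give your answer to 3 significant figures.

ṁ = 782000 kg/h = 782000/3600 = 217.2 kg/s.
A = πD²/4 = π(0.52)²/4 = 0.2124 m²; mean velocity V = ṁ/(ρA) = 217.2/(934 · 0.2124) = 1.095 m/s.
Reynolds number Re = ρVD/μ = 934 · 1.095 · 0.52 / 0.0222 = 2.396e+04.
Re > 4000 → turbulent. Relative roughness ε/D = 0.00847/0.52 = 0.0163. Haaland: 1/√f = -1.8 log₁₀[(0.0163/3.7)^1.11 + 6.9/2.396e+04] = -1.8 log₁₀[0.00242 + 0.000288] = 4.62, so f = 0.04685.
Darcy-Weisbach: ΔP = f(L/D)(ρV²/2) = 0.04685·(679/0.52)·(934·1.095²/2) = 0.04685·1306·560.1 = 3.426e+04 Pa.

ΔP ≈ 34300 Pa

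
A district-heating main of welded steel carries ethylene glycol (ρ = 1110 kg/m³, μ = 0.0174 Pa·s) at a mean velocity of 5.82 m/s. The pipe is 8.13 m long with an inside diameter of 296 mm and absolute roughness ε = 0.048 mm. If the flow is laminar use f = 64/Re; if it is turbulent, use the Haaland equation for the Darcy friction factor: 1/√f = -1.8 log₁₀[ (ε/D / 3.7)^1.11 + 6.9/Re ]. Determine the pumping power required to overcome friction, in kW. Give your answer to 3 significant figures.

P ≈ 3.78 kW

Reynolds number Re = ρVD/μ = 1110 · 5.82 · 0.296 / 0.0174 = 1.099e+05.
Re > 4000 → turbulent. Relative roughness ε/D = 4.8e-05/0.296 = 0.000162. Haaland: 1/√f = -1.8 log₁₀[(0.000162/3.7)^1.11 + 6.9/1.099e+05] = -1.8 log₁₀[1.45e-05 + 6.28e-05] = 7.401, so f = 0.01826.
Darcy-Weisbach: ΔP = f(L/D)(ρV²/2) = 0.01826·(8.13/0.296)·(1110·5.82²/2) = 0.01826·27.47·1.88e+04 = 9426 Pa.
Q = V·A = 5.82·0.06881 = 0.4005 m³/s.
Pumping power P = QΔP = 0.4005·9426 = 3775 W = 3.78 kW.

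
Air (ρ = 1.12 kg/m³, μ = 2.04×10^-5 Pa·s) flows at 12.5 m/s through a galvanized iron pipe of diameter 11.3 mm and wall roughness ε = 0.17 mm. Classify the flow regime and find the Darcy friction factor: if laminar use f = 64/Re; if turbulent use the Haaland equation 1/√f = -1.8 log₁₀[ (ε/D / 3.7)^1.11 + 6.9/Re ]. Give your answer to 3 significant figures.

Re = ρVD/μ = 1.12·12.5·0.0113/2.04e-05 = 7755.
Re > 4000 → turbulent. ε/D = 0.00017/0.0113 = 0.015; Haaland: 1/√f = -1.8 log₁₀[0.00222 + 0.00089] = 4.513, so f = 0.04909.

f ≈ 0.0491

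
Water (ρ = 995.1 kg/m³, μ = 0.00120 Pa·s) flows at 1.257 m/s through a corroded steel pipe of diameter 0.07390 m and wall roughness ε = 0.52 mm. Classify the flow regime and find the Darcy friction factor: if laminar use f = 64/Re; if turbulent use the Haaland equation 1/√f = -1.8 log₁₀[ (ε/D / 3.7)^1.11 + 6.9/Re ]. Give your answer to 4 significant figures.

Re = ρVD/μ = 995.1·1.257·0.0739/0.0012 = 7.703e+04.
Re > 4000 → turbulent. ε/D = 0.00052/0.0739 = 0.00704; Haaland: 1/√f = -1.8 log₁₀[0.000955 + 8.96e-05] = 5.366, so f = 0.03473.

f ≈ 0.03473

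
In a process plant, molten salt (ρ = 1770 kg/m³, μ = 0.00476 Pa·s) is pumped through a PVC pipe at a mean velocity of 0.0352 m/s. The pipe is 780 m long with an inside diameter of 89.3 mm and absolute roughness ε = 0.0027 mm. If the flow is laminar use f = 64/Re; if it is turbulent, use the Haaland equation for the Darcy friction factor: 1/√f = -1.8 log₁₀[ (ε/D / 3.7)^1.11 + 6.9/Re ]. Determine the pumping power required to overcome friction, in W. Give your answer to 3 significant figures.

P ≈ 0.116 W

Reynolds number Re = ρVD/μ = 1770 · 0.0352 · 0.0893 / 0.00476 = 1169.
Re < 2300 → laminar flow, so f = 64/Re = 64/1169 = 0.05475 (the turbulent correlation is not needed).
Darcy-Weisbach: ΔP = f(L/D)(ρV²/2) = 0.05475·(780/0.0893)·(1770·0.0352²/2) = 0.05475·8735·1.097 = 524.4 Pa.
Q = V·A = 0.0352·0.006263 = 0.0002205 m³/s.
Pumping power P = QΔP = 0.0002205·524.4 = 0.1156 W = 0.116 W.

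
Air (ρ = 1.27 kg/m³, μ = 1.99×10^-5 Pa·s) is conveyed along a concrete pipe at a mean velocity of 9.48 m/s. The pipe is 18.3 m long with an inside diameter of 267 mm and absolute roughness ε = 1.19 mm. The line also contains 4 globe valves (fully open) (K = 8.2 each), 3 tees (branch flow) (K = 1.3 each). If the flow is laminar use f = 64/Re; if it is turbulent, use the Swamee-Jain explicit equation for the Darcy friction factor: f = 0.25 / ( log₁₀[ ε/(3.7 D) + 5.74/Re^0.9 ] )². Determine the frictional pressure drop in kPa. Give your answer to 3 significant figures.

ΔP ≈ 2.21 kPa

Reynolds number Re = ρVD/μ = 1.27 · 9.48 · 0.267 / 1.99e-05 = 1.615e+05.
Re > 4000 → turbulent. Relative roughness ε/D = 0.00119/0.267 = 0.00446. Swamee-Jain: f = 0.25/(log₁₀[0.00446/3.7 + 5.74/1.615e+05^0.9])² = 0.25/(log₁₀[0.0012 + 0.000118])² = 0.25/(-2.879)² = 0.03017.
Total minor-loss coefficient ΣK = 4·8.2 + 3·1.3 = 36.7.
ΔP = [f·L/D + ΣK]·(ρV²/2) = [0.03017·18.3/0.267 + 36.7]·(1.27·9.48²/2) = [2.068 + 36.7]·57.07 = 2212 Pa.
ΔP = 2212 Pa = 2.21 kPa.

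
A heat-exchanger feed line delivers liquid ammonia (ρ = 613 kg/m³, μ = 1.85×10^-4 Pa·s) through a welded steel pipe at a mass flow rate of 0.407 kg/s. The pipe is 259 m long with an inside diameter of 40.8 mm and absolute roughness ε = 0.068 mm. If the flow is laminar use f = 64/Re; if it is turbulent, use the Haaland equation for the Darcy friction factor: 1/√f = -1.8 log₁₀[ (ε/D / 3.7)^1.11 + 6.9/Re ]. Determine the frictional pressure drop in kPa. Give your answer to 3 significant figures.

A = πD²/4 = π(0.0408)²/4 = 0.001307 m²; mean velocity V = ṁ/(ρA) = 0.407/(613 · 0.001307) = 0.5078 m/s.
Reynolds number Re = ρVD/μ = 613 · 0.5078 · 0.0408 / 0.000185 = 6.866e+04.
Re > 4000 → turbulent. Relative roughness ε/D = 6.8e-05/0.0408 = 0.00167. Haaland: 1/√f = -1.8 log₁₀[(0.00167/3.7)^1.11 + 6.9/6.866e+04] = -1.8 log₁₀[0.000193 + 0.000101] = 6.358, so f = 0.02474.
Darcy-Weisbach: ΔP = f(L/D)(ρV²/2) = 0.02474·(259/0.0408)·(613·0.5078²/2) = 0.02474·6348·79.05 = 1.241e+04 Pa.
ΔP = 1.241e+04 Pa = 12.4 kPa.

ΔP ≈ 12.4 kPa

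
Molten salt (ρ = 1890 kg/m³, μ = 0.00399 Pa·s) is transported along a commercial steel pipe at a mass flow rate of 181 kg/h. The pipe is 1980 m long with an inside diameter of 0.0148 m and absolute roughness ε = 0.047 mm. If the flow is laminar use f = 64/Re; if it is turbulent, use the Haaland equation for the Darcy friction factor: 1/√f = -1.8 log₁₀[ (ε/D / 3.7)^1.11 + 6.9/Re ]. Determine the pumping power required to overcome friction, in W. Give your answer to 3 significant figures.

ṁ = 181 kg/h = 181/3600 = 0.05028 kg/s.
A = πD²/4 = π(0.0148)²/4 = 0.000172 m²; mean velocity V = ṁ/(ρA) = 0.05028/(1890 · 0.000172) = 0.1546 m/s.
Reynolds number Re = ρVD/μ = 1890 · 0.1546 · 0.0148 / 0.00399 = 1084.
Re < 2300 → laminar flow, so f = 64/Re = 64/1084 = 0.05904 (the turbulent correlation is not needed).
Darcy-Weisbach: ΔP = f(L/D)(ρV²/2) = 0.05904·(1980/0.0148)·(1890·0.1546²/2) = 0.05904·1.338e+05·22.6 = 1.785e+05 Pa.
Q = ṁ/ρ = 0.05028/1890 = 2.66e-05 m³/s.
Pumping power P = QΔP = 2.66e-05·1.785e+05 = 4.748 W = 4.75 W.

P ≈ 4.75 W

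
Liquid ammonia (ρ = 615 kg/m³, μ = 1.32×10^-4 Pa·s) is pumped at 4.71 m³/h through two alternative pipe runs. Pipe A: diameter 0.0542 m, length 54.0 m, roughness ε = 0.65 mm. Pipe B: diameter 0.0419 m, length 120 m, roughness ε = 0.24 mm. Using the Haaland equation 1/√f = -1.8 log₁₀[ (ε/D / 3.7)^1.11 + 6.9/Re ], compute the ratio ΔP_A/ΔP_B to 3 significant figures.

Pipe A: V = Q/A = 0.001308/0.002307 = 0.5671 m/s; Re = 1.432e+05; ε/D = 0.012; Haaland → f = 0.04078; ΔP_A = f(L/D)(ρV²/2) = 4017 Pa.
Pipe B: V = Q/A = 0.001308/0.001379 = 0.9489 m/s; Re = 1.852e+05; ε/D = 0.00573; Haaland → f = 0.03215; ΔP_B = f(L/D)(ρV²/2) = 2.549e+04 Pa.
ΔP_A/ΔP_B = 4017/2.549e+04 = 0.158.

ΔP_A/ΔP_B ≈ 0.158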